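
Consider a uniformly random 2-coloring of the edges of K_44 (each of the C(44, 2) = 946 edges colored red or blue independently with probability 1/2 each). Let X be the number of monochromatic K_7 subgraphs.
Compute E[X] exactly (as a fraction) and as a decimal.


Let X = Σ_S X_S over the C(44, 7) = 38320568 subsets S of size 7, where X_S = 1 if the K_7 on S is monochromatic.
For a fixed S, the K_7 on S has C(7, 2) = 21 edges. P[all 21 edges red] = (1/2)^21, and likewise for blue, so P[monochromatic] = 2·(1/2)^21 = 2^{1 − 21} = 1/1048576.
By linearity: E[X] = C(44, 7) · 2^{1 − 21} = 38320568 · 1/1048576 = 4790071/131072.
Numerically: E[X] ≈ 36.545341.

E[X] = C(44,7)·2^(1−C(7,2)) = 4790071/131072 ≈ 36.545341.


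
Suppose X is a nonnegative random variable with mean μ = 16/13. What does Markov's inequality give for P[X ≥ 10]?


μ = E[X] = 16/13, a = 10.
Markov: P[X ≥ 10] ≤ μ/a = (16/13)/10 = 8/65.
Numerically: ≈ 0.123.
(Since a = 10 > μ = 1.231, the bound 8/65 is < 1 and informative.)

P[X ≥ 10] ≤ 8/65 ≈ 0.123.


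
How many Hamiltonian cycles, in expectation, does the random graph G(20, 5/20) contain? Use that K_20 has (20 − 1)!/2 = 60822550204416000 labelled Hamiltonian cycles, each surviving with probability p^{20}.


K_20 has (20 − 1)!/2 = 60822550204416000 labelled Hamiltonian cycles.
For each such Hamiltonian cycle H, let X_H = 1 if all 20 edges of H are present in G. Then P[X_H = 1] = p^{20} = (1/4)^{20} = 1/1099511627776.
Summing the indicators: E[X] = Σ_H E[X_H] = 60822550204416000 · p^{20} = 60822550204416000 · 1/1099511627776 = 1856156927625/33554432.
Numerically: E[X] ≈ 5.53e+04.

E[X] = 60822550204416000 · (1/4)^{20} = 1856156927625/33554432 ≈ 5.53e+04.


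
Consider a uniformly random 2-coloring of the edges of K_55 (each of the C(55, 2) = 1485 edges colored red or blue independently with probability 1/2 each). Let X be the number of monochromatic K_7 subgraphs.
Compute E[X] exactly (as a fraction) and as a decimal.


Let X = Σ_S X_S over the C(55, 7) = 202927725 subsets S of size 7, where X_S = 1 if the K_7 on S is monochromatic.
For a fixed S, the K_7 on S has C(7, 2) = 21 edges. P[all 21 edges red] = (1/2)^21, and likewise for blue, so P[monochromatic] = 2·(1/2)^21 = 2^{1 − 21} = 1/1048576.
By linearity of expectation: E[X] = C(55, 7) · 2^{1 − 21} = 202927725 · 1/1048576 = 202927725/1048576.
Numerically: E[X] ≈ 193.52696.

E[X] = C(55,7)·2^(1−C(7,2)) = 202927725/1048576 ≈ 193.52696.


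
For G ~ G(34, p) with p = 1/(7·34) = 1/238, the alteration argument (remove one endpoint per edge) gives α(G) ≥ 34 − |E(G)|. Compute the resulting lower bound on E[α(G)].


E[|E(G)|] = C(34, 2)·p = 561 · (1/238) = 33/14.
E[α(G)] ≥ n − E[|E(G)|] = 34 − 33/14 = 443/14.
Numerically: ≈ 31.643.
(This is only a lower bound; the true E[α(G)] may be larger.)

E[α(G)] ≥ 443/14 ≈ 31.643.


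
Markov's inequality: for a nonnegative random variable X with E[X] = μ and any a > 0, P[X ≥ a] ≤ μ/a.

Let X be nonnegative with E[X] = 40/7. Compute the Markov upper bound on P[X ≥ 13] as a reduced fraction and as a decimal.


μ = E[X] = 40/7, a = 13.
Markov: P[X ≥ 13] ≤ μ/a = (40/7)/13 = 40/91.
Numerically: ≈ 0.4396.
(Since a = 13 > μ = 5.7143, the bound 40/91 is < 1 and informative.)

P[X ≥ 13] ≤ 40/91 ≈ 0.4396.


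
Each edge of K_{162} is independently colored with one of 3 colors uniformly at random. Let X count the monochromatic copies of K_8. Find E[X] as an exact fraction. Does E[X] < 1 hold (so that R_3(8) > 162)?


E[X] = C(162, 8) · 3^{1 − 28} = 9870758125020 · 3^{−27} = 9870758125020/7625597484987.
As a reduced fraction: E[X] = 121861211420/94143178827 ≈ 1.294.
Is E[X] < 1? NO.
Since E[X] ≥ 1, the first-moment bound is inconclusive at n = 162; it does NOT by itself certify R_3(8) > 162.

E[X] = 121861211420/94143178827 ≈ 1.294; E[X] ≥ 1; first-moment method inconclusive here.


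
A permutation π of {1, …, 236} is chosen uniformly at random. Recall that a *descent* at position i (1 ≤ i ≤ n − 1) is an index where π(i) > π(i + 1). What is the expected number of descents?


Write X = Σ X_I over i = 1, …, 235, with X_I the indicator of one descent.
There are 235 indicators.
For each fixed i, the pair (π(i), π(i+1)) is a uniformly random ordered pair of distinct values from {1, …, 236}; by symmetry P[π(i) > π(i+1)] = 1/2.
By linearity: E[X] = 235 · (1/2) = (236 − 1) · (1/2) = 235/2 ≈ 117.50000.

E[X] = 235/2 = 117.50000.


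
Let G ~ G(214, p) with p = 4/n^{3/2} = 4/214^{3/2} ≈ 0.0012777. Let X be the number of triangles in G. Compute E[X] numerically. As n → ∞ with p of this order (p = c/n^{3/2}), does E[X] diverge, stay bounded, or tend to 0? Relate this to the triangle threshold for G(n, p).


Number of potential triangles: C(214, 3) = 1610564.
Each occurs with probability p³ ≈ (0.0012777)³ ≈ 2.0860177e-09.
By linearity: E[X] = C(214, 3)·p³ ≈ 1610564 · 2.0860177e-09 ≈ 0.00336.
Since α = 3/2 > 1, p = c/n^{3/2} = o(1/n) is below the triangle threshold p ~ 1/n. Asymptotically E[X] ~ (c³/6)·n^{3(1−α)} = (4³/6)·n^{-1.5} → 0, so by Markov's inequality G has no triangles w.h.p.

E[X] ≈ 0.00336; in regime p = Θ(1/n^{3/2}) E[X] tends to 0 (below the triangle threshold p ~ 1/n).


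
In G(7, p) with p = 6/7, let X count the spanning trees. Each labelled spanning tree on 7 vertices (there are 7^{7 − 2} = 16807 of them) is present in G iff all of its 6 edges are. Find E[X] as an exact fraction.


K_7 has 7^{7 − 2} = 16807 labelled spanning trees.
For each such spanning tree H, let X_H = 1 if all 6 edges of H are present in G. Then P[X_H = 1] = p^{6} = (6/7)^{6} = 46656/117649.
By linearity of expectation: E[X] = Σ_H E[X_H] = 16807 · p^{6} = 16807 · 46656/117649 = 46656/7.
Numerically: E[X] ≈ 6665.14.

E[X] = 16807 · (6/7)^{6} = 46656/7 ≈ 6665.14.


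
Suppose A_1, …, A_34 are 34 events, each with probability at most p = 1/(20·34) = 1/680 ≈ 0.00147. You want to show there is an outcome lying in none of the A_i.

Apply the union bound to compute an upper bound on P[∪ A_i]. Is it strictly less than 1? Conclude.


Union bound: P[∪_{i=1}^{34} A_i] ≤ Σ_i P[A_i] ≤ 34·p = 34·(1/680) = 1/20.
Numerically: 1/20 ≈ 0.05000.
Is 1/20 < 1? YES.
Since P[∪ A_i] ≤ 1/20 < 1, the complement has P[∩ A_i^c] ≥ 1 − 1/20 = 19/20 > 0, so some outcome avoids every A_i.

34·p = 1/20 ≈ 0.05000; existence CERTIFIED by the union bound.


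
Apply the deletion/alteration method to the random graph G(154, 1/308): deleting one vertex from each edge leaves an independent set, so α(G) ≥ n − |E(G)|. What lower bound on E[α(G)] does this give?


E[|E(G)|] = C(154, 2)·p = 11781 · (1/308) = 153/4.
E[α(G)] ≥ n − E[|E(G)|] = 154 − 153/4 = 463/4.
Numerically: ≈ 115.750.
(This is only a lower bound; the true E[α(G)] may be larger.)

E[α(G)] ≥ 463/4 ≈ 115.750.


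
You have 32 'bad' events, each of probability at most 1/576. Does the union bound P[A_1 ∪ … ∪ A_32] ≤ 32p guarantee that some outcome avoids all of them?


Union bound: P[∪_{i=1}^{32} A_i] ≤ Σ_i P[A_i] ≤ 32·p = 32·(1/576) = 1/18.
Numerically: 1/18 ≈ 0.056.
Is 1/18 < 1? YES.
Since P[∪ A_i] ≤ 1/18 < 1, the complement has P[∩ A_i^c] ≥ 1 − 1/18 = 17/18 > 0, so some outcome avoids every A_i.

32·p = 1/18 ≈ 0.056; existence CERTIFIED by the union bound.


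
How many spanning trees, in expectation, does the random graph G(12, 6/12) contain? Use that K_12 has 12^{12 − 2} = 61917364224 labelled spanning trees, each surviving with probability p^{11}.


K_12 has 12^{12 − 2} = 61917364224 labelled spanning trees.
For each such spanning tree H, let X_H = 1 if all 11 edges of H are present in G. Then P[X_H = 1] = p^{11} = (1/2)^{11} = 1/2048.
By linearity of expectation: E[X] = Σ_H E[X_H] = 61917364224 · p^{11} = 61917364224 · 1/2048 = 30233088.
Numerically: E[X] ≈ 3.02e+07.

E[X] = 61917364224 · (1/2)^{11} = 30233088 ≈ 3.02e+07.


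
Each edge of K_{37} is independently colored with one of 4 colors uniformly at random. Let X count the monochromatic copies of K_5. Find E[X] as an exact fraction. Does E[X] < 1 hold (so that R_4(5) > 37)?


E[X] = C(37, 5) · 4^{1 − 10} = 435897 · 4^{−9} = 435897/262144.
As a reduced fraction: E[X] = 435897/262144 ≈ 1.6628151.
Is E[X] < 1? NO.
Since E[X] ≥ 1, the first-moment bound is inconclusive at n = 37; it does NOT by itself certify R_4(5) > 37.

E[X] = 435897/262144 ≈ 1.6628151; E[X] ≥ 1; first-moment method inconclusive here.


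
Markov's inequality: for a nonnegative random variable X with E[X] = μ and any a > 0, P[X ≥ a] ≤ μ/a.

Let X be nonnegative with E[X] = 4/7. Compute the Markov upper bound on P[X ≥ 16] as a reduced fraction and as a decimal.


μ = E[X] = 4/7, a = 16.
Markov: P[X ≥ 16] ≤ μ/a = (4/7)/16 = 1/28.
Numerically: ≈ 0.0357.
(Since a = 16 > μ = 0.5714, the bound 1/28 is < 1 and informative.)

P[X ≥ 16] ≤ 1/28 ≈ 0.0357.


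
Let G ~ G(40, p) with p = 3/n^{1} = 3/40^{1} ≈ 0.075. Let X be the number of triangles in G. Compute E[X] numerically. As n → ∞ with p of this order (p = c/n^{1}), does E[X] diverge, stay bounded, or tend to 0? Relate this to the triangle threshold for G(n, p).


Number of potential triangles: C(40, 3) = 9880.
Each occurs with probability p³ ≈ (0.075)³ ≈ 4.218750e-04.
By linearity: E[X] = C(40, 3)·p³ ≈ 9880 · 4.218750e-04 ≈ 4.1681.
Here α = 1, so p = 3/n is exactly at the triangle threshold p ~ 1/n. Asymptotically E[X] → c³/6 = 3³/6 = 9/2 ≈ 4.5000, a bounded constant. In this regime the triangle count is asymptotically Poisson(c³/6).

E[X] ≈ 4.1681; in regime p = Θ(1/n^{1}) E[X] stays bounded (at the triangle threshold p ~ 1/n).


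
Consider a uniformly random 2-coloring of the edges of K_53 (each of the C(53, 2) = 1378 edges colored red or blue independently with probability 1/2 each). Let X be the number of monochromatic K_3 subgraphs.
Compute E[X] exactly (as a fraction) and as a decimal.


Let X = Σ_S X_S over the C(53, 3) = 23426 subsets S of size 3, where X_S = 1 if the K_3 on S is monochromatic.
For a fixed S, the K_3 on S has C(3, 2) = 3 edges. P[all 3 edges red] = (1/2)^3, and likewise for blue, so P[monochromatic] = 2·(1/2)^3 = 2^{1 − 3} = 1/4.
Summing: E[X] = C(53, 3) · 2^{1 − 3} = 23426 · 1/4 = 11713/2.
Numerically: E[X] ≈ 5856.5000.

E[X] = C(53,3)·2^(1−C(3,2)) = 11713/2 ≈ 5856.5000.


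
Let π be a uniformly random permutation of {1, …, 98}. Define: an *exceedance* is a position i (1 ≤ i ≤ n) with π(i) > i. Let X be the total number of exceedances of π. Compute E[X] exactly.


Write X = Σ_{i=1}^{98} X_i, where X_i = 1_{π(i) > i}.
For each fixed i, π(i) is uniform over {1, …, 98} (marginal of a uniform permutation), so P[π(i) > i] = (n − i)/n. Summing: Σ_{i=1}^{98} (n − i)/n = (0 + 1 + … + 97)/98 = 98(98 − 1)/(2·98) = (98 − 1)/2.
Hence E[X] = Σ_{i=1}^{98} (98 − i)/98 = 97/2 ≈ 48.5000.

E[X] = 97/2 = 48.5000.


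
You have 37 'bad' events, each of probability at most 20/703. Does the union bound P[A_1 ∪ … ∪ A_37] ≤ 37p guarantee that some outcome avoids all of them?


Union bound: P[∪_{i=1}^{37} A_i] ≤ Σ_i P[A_i] ≤ 37·p = 37·(20/703) = 20/19.
Numerically: 20/19 ≈ 1.0526.
Is 20/19 < 1? NO.
Since the bound 20/19 is ≥ 1, the union bound is uninformative here; it does NOT by itself certify existence.

37·p = 20/19 ≈ 1.0526; existence NOT certified by the union bound.


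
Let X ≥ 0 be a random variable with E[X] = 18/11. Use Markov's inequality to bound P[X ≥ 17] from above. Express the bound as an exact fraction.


μ = E[X] = 18/11, a = 17.
Markov: P[X ≥ 17] ≤ μ/a = (18/11)/17 = 18/187.
Numerically: ≈ 0.096257.
(Since a = 17 > μ = 1.636364, the bound 18/187 is < 1 and informative.)

P[X ≥ 17] ≤ 18/187 ≈ 0.096257.


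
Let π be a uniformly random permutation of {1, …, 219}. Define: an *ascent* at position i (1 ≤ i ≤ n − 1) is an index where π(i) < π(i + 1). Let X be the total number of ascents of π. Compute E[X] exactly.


Write X = Σ X_I over i = 1, …, 218, with X_I the indicator of one ascent.
There are 218 indicators.
For each fixed i, the pair (π(i), π(i+1)) is a uniformly random ordered pair of distinct values from {1, …, 219}; by symmetry P[π(i) < π(i+1)] = 1/2.
By linearity: E[X] = 218 · (1/2) = (219 − 1) · (1/2) = 109 ≈ 109.000000.

E[X] = 109 = 109.000000.


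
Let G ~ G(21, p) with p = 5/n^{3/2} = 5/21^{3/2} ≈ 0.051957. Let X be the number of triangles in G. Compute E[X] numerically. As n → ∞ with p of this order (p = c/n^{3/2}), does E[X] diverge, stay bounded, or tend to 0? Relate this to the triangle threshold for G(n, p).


Number of potential triangles: C(21, 3) = 1330.
Each occurs with probability p³ ≈ (0.051957)³ ≈ 1.4025656e-04.
By linearity: E[X] = C(21, 3)·p³ ≈ 1330 · 1.4025656e-04 ≈ 0.18654.
Since α = 3/2 > 1, p = c/n^{3/2} = o(1/n) is below the triangle threshold p ~ 1/n. Asymptotically E[X] ~ (c³/6)·n^{3(1−α)} = (5³/6)·n^{-1.5} → 0, so by Markov's inequality G has no triangles w.h.p.

E[X] ≈ 0.18654; in regime p = Θ(1/n^{3/2}) E[X] tends to 0 (below the triangle threshold p ~ 1/n).


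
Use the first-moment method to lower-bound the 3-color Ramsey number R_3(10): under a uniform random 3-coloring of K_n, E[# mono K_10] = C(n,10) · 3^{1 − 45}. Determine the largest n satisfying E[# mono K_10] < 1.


We need C(n, 10) · 3^{1 − 45} < 1, i.e. C(n, 10) < 3^{45 − 1} = 984770902183611232881.
Check values of n near the boundary:
  n = 568: C(568, 10) = 889446337783744949208; 889446337783744949208 < 984770902183611232881? YES
  n = 569: C(569, 10) = 905357721286137524328; 905357721286137524328 < 984770902183611232881? YES
  n = 570: C(570, 10) = 921524823451961408691; 921524823451961408691 < 984770902183611232881? YES
  n = 571: C(571, 10) = 937951290893172842001; 937951290893172842001 < 984770902183611232881? YES
  n = 572: C(572, 10) = 954640815642161682606; 954640815642161682606 < 984770902183611232881? YES
  n = 573: C(573, 10) = 971597135635805762226; 971597135635805762226 < 984770902183611232881? YES
  n = 574: C(574, 10) = 988824035203816502691; 988824035203816502691 < 984770902183611232881? NO
The largest n with C(n, 10) < 984770902183611232881 is n = 573 (where E[X] = 35985079097622435638/36472996377170786403 ≈ 0.987). Hence R_3(10) > 573, i.e. R_3(10) ≥ 574.

Largest n = 573; hence R_3(10) > 573.


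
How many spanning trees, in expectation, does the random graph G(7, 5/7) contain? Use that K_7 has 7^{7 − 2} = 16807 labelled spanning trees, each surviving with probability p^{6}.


K_7 has 7^{7 − 2} = 16807 labelled spanning trees.
For each such spanning tree H, let X_H = 1 if all 6 edges of H are present in G. Then P[X_H = 1] = p^{6} = (5/7)^{6} = 15625/117649.
Summing the indicators: E[X] = Σ_H E[X_H] = 16807 · p^{6} = 16807 · 15625/117649 = 15625/7.
Numerically: E[X] ≈ 2.23e+03.

E[X] = 16807 · (5/7)^{6} = 15625/7 ≈ 2.23e+03.


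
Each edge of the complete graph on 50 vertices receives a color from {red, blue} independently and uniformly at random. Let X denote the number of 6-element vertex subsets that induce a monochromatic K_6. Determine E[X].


Let X = Σ_S X_S over the C(50, 6) = 15890700 subsets S of size 6, where X_S = 1 if the K_6 on S is monochromatic.
For a fixed S, the K_6 on S has C(6, 2) = 15 edges. P[all 15 edges red] = (1/2)^15, and likewise for blue, so P[monochromatic] = 2·(1/2)^15 = 2^{1 − 15} = 1/16384.
By linearity of expectation: E[X] = C(50, 6) · 2^{1 − 15} = 15890700 · 1/16384 = 3972675/4096.
Numerically: E[X] ≈ 969.89136.

E[X] = C(50,6)·2^(1−C(6,2)) = 3972675/4096 ≈ 969.89136.


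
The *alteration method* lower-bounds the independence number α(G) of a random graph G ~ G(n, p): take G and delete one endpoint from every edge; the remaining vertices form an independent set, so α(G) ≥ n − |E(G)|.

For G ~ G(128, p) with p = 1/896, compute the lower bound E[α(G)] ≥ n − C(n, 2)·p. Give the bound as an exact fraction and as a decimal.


E[|E(G)|] = C(128, 2)·p = 8128 · (1/896) = 127/14.
E[α(G)] ≥ n − E[|E(G)|] = 128 − 127/14 = 1665/14.
Numerically: ≈ 118.928571.
(This is only a lower bound; the true E[α(G)] may be larger.)

E[α(G)] ≥ 1665/14 ≈ 118.928571.


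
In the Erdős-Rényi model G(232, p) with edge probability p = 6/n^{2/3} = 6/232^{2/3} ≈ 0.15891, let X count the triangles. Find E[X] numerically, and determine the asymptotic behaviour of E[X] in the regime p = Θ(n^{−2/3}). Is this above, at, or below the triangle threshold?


Number of potential triangles: C(232, 3) = 2054360.
Each occurs with probability p³ ≈ (0.15891)³ ≈ 4.0130797e-03.
By linearity: E[X] = C(232, 3)·p³ ≈ 2054360 · 4.0130797e-03 ≈ 8244.31034.
Since α = 2/3 < 1, p = c/n^{2/3} ≫ 1/n is above the triangle threshold p ~ 1/n. Asymptotically E[X] ~ (c³/6)·n^{3(1−α)} = (6³/6)·n^{1} → ∞; triangles are abundant w.h.p.

E[X] ≈ 8244.31034; in regime p = Θ(1/n^{2/3}) E[X] diverges (above the triangle threshold p ~ 1/n).


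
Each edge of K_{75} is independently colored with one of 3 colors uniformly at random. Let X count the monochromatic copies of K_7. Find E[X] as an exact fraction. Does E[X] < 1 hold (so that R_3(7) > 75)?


E[X] = C(75, 7) · 3^{1 − 21} = 1984829850 · 3^{−20} = 1984829850/3486784401.
As a reduced fraction: E[X] = 220536650/387420489 ≈ 0.569244.
Is E[X] < 1? YES.
Since E[X] < 1, there exists a 3-coloring of K_{75} with no monochromatic K_7; hence R_3(7) > 75.

E[X] = 220536650/387420489 ≈ 0.569244; E[X] < 1, so R_3(7) > 75.


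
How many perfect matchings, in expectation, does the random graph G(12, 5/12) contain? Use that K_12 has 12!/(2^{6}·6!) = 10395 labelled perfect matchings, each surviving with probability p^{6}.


K_12 has 12!/(2^{6}·6!) = 10395 labelled perfect matchings.
For each such perfect matching H, let X_H = 1 if all 6 edges of H are present in G. Then P[X_H = 1] = p^{6} = (5/12)^{6} = 15625/2985984.
By linearity of expectation: E[X] = Σ_H E[X_H] = 10395 · p^{6} = 10395 · 15625/2985984 = 6015625/110592.
Numerically: E[X] ≈ 54.4.

E[X] = 10395 · (5/12)^{6} = 6015625/110592 ≈ 54.4.


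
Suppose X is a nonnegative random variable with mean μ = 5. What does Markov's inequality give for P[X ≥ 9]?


μ = E[X] = 5, a = 9.
Markov: P[X ≥ 9] ≤ μ/a = (5)/9 = 5/9.
Numerically: ≈ 0.55556.
(Since a = 9 > μ = 5.00000, the bound 5/9 is < 1 and informative.)

P[X ≥ 9] ≤ 5/9 ≈ 0.55556.


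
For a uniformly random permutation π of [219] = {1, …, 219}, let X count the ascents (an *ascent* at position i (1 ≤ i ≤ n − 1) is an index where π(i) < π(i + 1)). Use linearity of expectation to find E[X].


Write X = Σ X_I over i = 1, …, 218, with X_I the indicator of one ascent.
There are 218 indicators.
For each fixed i, the pair (π(i), π(i+1)) is a uniformly random ordered pair of distinct values from {1, …, 219}; by symmetry P[π(i) < π(i+1)] = 1/2.
By linearity: E[X] = 218 · (1/2) = (219 − 1) · (1/2) = 109 ≈ 109.000.

E[X] = 109 = 109.000.


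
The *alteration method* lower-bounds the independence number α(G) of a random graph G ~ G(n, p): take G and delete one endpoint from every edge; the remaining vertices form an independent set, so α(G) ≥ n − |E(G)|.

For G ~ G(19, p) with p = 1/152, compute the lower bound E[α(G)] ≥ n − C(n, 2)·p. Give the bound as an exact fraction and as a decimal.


E[|E(G)|] = C(19, 2)·p = 171 · (1/152) = 9/8.
E[α(G)] ≥ n − E[|E(G)|] = 19 − 9/8 = 143/8.
Numerically: ≈ 17.875000.
(This is only a lower bound; the true E[α(G)] may be larger.)

E[α(G)] ≥ 143/8 ≈ 17.875000.


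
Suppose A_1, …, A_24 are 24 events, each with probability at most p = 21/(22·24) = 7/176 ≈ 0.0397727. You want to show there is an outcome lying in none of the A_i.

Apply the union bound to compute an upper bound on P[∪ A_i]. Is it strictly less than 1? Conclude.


Union bound: P[∪_{i=1}^{24} A_i] ≤ Σ_i P[A_i] ≤ 24·p = 24·(7/176) = 21/22.
Numerically: 21/22 ≈ 0.9545455.
Is 21/22 < 1? YES.
Since P[∪ A_i] ≤ 21/22 < 1, the complement has P[∩ A_i^c] ≥ 1 − 21/22 = 1/22 > 0, so some outcome avoids every A_i.

24·p = 21/22 ≈ 0.9545455; existence CERTIFIED by the union bound.


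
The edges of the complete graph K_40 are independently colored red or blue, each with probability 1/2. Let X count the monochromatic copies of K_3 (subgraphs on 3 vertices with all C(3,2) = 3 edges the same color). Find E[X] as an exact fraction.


Let X = Σ_S X_S over the C(40, 3) = 9880 subsets S of size 3, where X_S = 1 if the K_3 on S is monochromatic.
For a fixed S, the K_3 on S has C(3, 2) = 3 edges. P[all 3 edges red] = (1/2)^3, and likewise for blue, so P[monochromatic] = 2·(1/2)^3 = 2^{1 − 3} = 1/4.
Summing: E[X] = C(40, 3) · 2^{1 − 3} = 9880 · 1/4 = 2470.
Numerically: E[X] ≈ 2470.00000.

E[X] = C(40,3)·2^(1−C(3,2)) = 2470 ≈ 2470.00000.


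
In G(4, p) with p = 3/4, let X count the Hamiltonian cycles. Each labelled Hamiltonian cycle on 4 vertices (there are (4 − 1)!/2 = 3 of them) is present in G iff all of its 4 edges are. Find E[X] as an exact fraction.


K_4 has (4 − 1)!/2 = 3 labelled Hamiltonian cycles.
For each such Hamiltonian cycle H, let X_H = 1 if all 4 edges of H are present in G. Then P[X_H = 1] = p^{4} = (3/4)^{4} = 81/256.
By linearity of expectation: E[X] = Σ_H E[X_H] = 3 · p^{4} = 3 · 81/256 = 243/256.
Numerically: E[X] ≈ 0.949219.

E[X] = 3 · (3/4)^{4} = 243/256 ≈ 0.949219.


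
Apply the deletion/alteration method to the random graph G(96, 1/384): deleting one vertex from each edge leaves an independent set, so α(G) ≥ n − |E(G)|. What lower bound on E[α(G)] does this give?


E[|E(G)|] = C(96, 2)·p = 4560 · (1/384) = 95/8.
E[α(G)] ≥ n − E[|E(G)|] = 96 − 95/8 = 673/8.
Numerically: ≈ 84.12500.
(This is only a lower bound; the true E[α(G)] may be larger.)

E[α(G)] ≥ 673/8 ≈ 84.12500.


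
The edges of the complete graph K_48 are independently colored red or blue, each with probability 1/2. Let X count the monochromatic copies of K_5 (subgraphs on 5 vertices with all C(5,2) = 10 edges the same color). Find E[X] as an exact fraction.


Let X = Σ_S X_S over the C(48, 5) = 1712304 subsets S of size 5, where X_S = 1 if the K_5 on S is monochromatic.
For a fixed S, the K_5 on S has C(5, 2) = 10 edges. P[all 10 edges red] = (1/2)^10, and likewise for blue, so P[monochromatic] = 2·(1/2)^10 = 2^{1 − 10} = 1/512.
By linearity: E[X] = C(48, 5) · 2^{1 − 10} = 1712304 · 1/512 = 107019/32.
Numerically: E[X] ≈ 3344.3438.

E[X] = C(48,5)·2^(1−C(5,2)) = 107019/32 ≈ 3344.3438.


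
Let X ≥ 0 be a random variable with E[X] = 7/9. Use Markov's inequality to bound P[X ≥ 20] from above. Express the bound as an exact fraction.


μ = E[X] = 7/9, a = 20.
Markov: P[X ≥ 20] ≤ μ/a = (7/9)/20 = 7/180.
Numerically: ≈ 0.038889.
(Since a = 20 > μ = 0.777778, the bound 7/180 is < 1 and informative.)

P[X ≥ 20] ≤ 7/180 ≈ 0.038889.


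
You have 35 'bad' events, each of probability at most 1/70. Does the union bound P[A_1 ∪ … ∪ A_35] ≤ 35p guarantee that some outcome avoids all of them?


Union bound: P[∪_{i=1}^{35} A_i] ≤ Σ_i P[A_i] ≤ 35·p = 35·(1/70) = 1/2.
Numerically: 1/2 ≈ 0.500.
Is 1/2 < 1? YES.
Since P[∪ A_i] ≤ 1/2 < 1, the complement has P[∩ A_i^c] ≥ 1 − 1/2 = 1/2 > 0, so some outcome avoids every A_i.

35·p = 1/2 ≈ 0.500; existence CERTIFIED by the union bound.


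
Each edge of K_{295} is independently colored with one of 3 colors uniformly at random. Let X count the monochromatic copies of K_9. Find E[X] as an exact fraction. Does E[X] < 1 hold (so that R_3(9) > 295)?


E[X] = C(295, 9) · 3^{1 − 36} = 41221140106119260 · 3^{−35} = 41221140106119260/50031545098999707.
As a reduced fraction: E[X] = 41221140106119260/50031545098999707 ≈ 0.8239.
Is E[X] < 1? YES.
Since E[X] < 1, there exists a 3-coloring of K_{295} with no monochromatic K_9; hence R_3(9) > 295.

E[X] = 41221140106119260/50031545098999707 ≈ 0.8239; E[X] < 1, so R_3(9) > 295.


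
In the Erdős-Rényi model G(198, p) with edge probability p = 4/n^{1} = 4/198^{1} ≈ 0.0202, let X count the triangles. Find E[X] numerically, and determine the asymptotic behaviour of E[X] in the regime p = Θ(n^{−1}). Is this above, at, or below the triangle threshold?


Number of potential triangles: C(198, 3) = 1274196.
Each occurs with probability p³ ≈ (0.0202)³ ≈ 8.244881e-06.
By linearity: E[X] = C(198, 3)·p³ ≈ 1274196 · 8.244881e-06 ≈ 10.5056.
Here α = 1, so p = 4/n is exactly at the triangle threshold p ~ 1/n. Asymptotically E[X] → c³/6 = 4³/6 = 32/3 ≈ 10.6667, a bounded constant. In this regime the triangle count is asymptotically Poisson(c³/6).

E[X] ≈ 10.5056; in regime p = Θ(1/n^{1}) E[X] stays bounded (at the triangle threshold p ~ 1/n).


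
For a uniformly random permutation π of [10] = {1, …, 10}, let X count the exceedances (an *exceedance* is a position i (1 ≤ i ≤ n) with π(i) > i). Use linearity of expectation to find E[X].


Write X = Σ_{i=1}^{10} X_i, where X_i = 1_{π(i) > i}.
For each fixed i, π(i) is uniform over {1, …, 10} (marginal of a uniform permutation), so P[π(i) > i] = (n − i)/n. Summing: Σ_{i=1}^{10} (n − i)/n = (0 + 1 + … + 9)/10 = 10(10 − 1)/(2·10) = (10 − 1)/2.
Hence E[X] = Σ_{i=1}^{10} (10 − i)/10 = 9/2 ≈ 4.500000.

E[X] = 9/2 = 4.500000.


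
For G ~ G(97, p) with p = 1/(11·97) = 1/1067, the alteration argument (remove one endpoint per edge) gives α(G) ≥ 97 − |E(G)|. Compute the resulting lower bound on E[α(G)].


E[|E(G)|] = C(97, 2)·p = 4656 · (1/1067) = 48/11.
E[α(G)] ≥ n − E[|E(G)|] = 97 − 48/11 = 1019/11.
Numerically: ≈ 92.6364.
(This is only a lower bound; the true E[α(G)] may be larger.)

E[α(G)] ≥ 1019/11 ≈ 92.6364.


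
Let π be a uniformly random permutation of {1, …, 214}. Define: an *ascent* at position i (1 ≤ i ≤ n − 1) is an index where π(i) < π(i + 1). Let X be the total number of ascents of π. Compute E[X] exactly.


Write X = Σ X_I over i = 1, …, 213, with X_I the indicator of one ascent.
There are 213 indicators.
For each fixed i, the pair (π(i), π(i+1)) is a uniformly random ordered pair of distinct values from {1, …, 214}; by symmetry P[π(i) < π(i+1)] = 1/2.
By linearity: E[X] = 213 · (1/2) = (214 − 1) · (1/2) = 213/2 ≈ 106.5000.

E[X] = 213/2 = 106.5000.


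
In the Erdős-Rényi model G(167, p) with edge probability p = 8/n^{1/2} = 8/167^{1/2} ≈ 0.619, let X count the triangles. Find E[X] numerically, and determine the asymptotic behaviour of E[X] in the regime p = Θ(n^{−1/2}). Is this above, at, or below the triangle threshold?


Number of potential triangles: C(167, 3) = 762355.
Each occurs with probability p³ ≈ (0.619)³ ≈ 2.37244e-01.
By linearity: E[X] = C(167, 3)·p³ ≈ 762355 · 2.37244e-01 ≈ 180864.156.
Since α = 1/2 < 1, p = c/n^{1/2} ≫ 1/n is above the triangle threshold p ~ 1/n. Asymptotically E[X] ~ (c³/6)·n^{3(1−α)} = (8³/6)·n^{1.5} → ∞; triangles are abundant w.h.p.

E[X] ≈ 180864.156; in regime p = Θ(1/n^{1/2}) E[X] diverges (above the triangle threshold p ~ 1/n).


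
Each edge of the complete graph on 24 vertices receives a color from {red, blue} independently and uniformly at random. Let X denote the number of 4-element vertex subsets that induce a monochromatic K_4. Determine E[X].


Let X = Σ_S X_S over the C(24, 4) = 10626 subsets S of size 4, where X_S = 1 if the K_4 on S is monochromatic.
For a fixed S, the K_4 on S has C(4, 2) = 6 edges. P[all 6 edges red] = (1/2)^6, and likewise for blue, so P[monochromatic] = 2·(1/2)^6 = 2^{1 − 6} = 1/32.
By linearity of expectation: E[X] = C(24, 4) · 2^{1 − 6} = 10626 · 1/32 = 5313/16.
Numerically: E[X] ≈ 332.062500.

E[X] = C(24,4)·2^(1−C(4,2)) = 5313/16 ≈ 332.062500.


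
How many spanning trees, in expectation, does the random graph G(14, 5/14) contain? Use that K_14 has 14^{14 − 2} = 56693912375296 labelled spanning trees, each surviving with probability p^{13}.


K_14 has 14^{14 − 2} = 56693912375296 labelled spanning trees.
For each such spanning tree H, let X_H = 1 if all 13 edges of H are present in G. Then P[X_H = 1] = p^{13} = (5/14)^{13} = 1220703125/793714773254144.
By linearity: E[X] = Σ_H E[X_H] = 56693912375296 · p^{13} = 56693912375296 · 1220703125/793714773254144 = 1220703125/14.
Numerically: E[X] ≈ 8.719e+07.

E[X] = 56693912375296 · (5/14)^{13} = 1220703125/14 ≈ 8.719e+07.


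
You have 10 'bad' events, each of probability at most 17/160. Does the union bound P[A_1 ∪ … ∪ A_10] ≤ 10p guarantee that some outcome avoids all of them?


Union bound: P[∪_{i=1}^{10} A_i] ≤ Σ_i P[A_i] ≤ 10·p = 10·(17/160) = 17/16.
Numerically: 17/16 ≈ 1.062500.
Is 17/16 < 1? NO.
Since the bound 17/16 is ≥ 1, the union bound is uninformative here; it does NOT by itself certify existence.

10·p = 17/16 ≈ 1.062500; existence NOT certified by the union bound.


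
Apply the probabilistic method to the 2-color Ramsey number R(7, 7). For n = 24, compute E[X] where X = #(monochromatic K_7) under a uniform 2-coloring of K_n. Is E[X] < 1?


E[X] = C(24, 7) · 2^{1 − 21} = 346104 · 2^{−20} = 346104/1048576.
As a reduced fraction: E[X] = 43263/131072 ≈ 0.330.
Is E[X] < 1? YES.
Since E[X] < 1, there exists a 2-coloring of K_{24} with no monochromatic K_7; hence R(7, 7) > 24.

E[X] = 43263/131072 ≈ 0.330; E[X] < 1, so R(7, 7) > 24.


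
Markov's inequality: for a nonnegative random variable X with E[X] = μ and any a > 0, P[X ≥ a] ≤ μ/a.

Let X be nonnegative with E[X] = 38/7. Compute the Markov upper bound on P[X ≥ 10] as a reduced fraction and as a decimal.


μ = E[X] = 38/7, a = 10.
Markov: P[X ≥ 10] ≤ μ/a = (38/7)/10 = 19/35.
Numerically: ≈ 0.543.
(Since a = 10 > μ = 5.429, the bound 19/35 is < 1 and informative.)

P[X ≥ 10] ≤ 19/35 ≈ 0.543.


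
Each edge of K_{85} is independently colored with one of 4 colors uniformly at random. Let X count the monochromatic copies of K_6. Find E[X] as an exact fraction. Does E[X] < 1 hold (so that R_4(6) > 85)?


E[X] = C(85, 6) · 4^{1 − 15} = 437353560 · 4^{−14} = 437353560/268435456.
As a reduced fraction: E[X] = 54669195/33554432 ≈ 1.62927.
Is E[X] < 1? NO.
Since E[X] ≥ 1, the first-moment bound is inconclusive at n = 85; it does NOT by itself certify R_4(6) > 85.

E[X] = 54669195/33554432 ≈ 1.62927; E[X] ≥ 1; first-moment method inconclusive here.


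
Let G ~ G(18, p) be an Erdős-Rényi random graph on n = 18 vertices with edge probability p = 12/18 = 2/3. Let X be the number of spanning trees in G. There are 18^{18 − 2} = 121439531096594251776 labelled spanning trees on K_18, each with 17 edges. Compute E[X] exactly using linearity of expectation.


K_18 has 18^{18 − 2} = 121439531096594251776 labelled spanning trees.
For each such spanning tree H, let X_H = 1 if all 17 edges of H are present in G. Then P[X_H = 1] = p^{17} = (2/3)^{17} = 131072/129140163.
By linearity of expectation: E[X] = Σ_H E[X_H] = 121439531096594251776 · p^{17} = 121439531096594251776 · 131072/129140163 = 123256172596690944.
Numerically: E[X] ≈ 1.233e+17.

E[X] = 121439531096594251776 · (2/3)^{17} = 123256172596690944 ≈ 1.233e+17.


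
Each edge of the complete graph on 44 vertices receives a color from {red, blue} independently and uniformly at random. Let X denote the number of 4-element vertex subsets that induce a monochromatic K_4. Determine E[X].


Let X = Σ_S X_S over the C(44, 4) = 135751 subsets S of size 4, where X_S = 1 if the K_4 on S is monochromatic.
For a fixed S, the K_4 on S has C(4, 2) = 6 edges. P[all 6 edges red] = (1/2)^6, and likewise for blue, so P[monochromatic] = 2·(1/2)^6 = 2^{1 − 6} = 1/32.
Summing: E[X] = C(44, 4) · 2^{1 − 6} = 135751 · 1/32 = 135751/32.
Numerically: E[X] ≈ 4242.218750.

E[X] = C(44,4)·2^(1−C(4,2)) = 135751/32 ≈ 4242.218750.


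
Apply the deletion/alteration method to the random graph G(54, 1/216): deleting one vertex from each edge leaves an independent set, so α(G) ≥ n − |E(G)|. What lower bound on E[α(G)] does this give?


E[|E(G)|] = C(54, 2)·p = 1431 · (1/216) = 53/8.
E[α(G)] ≥ n − E[|E(G)|] = 54 − 53/8 = 379/8.
Numerically: ≈ 47.3750.
(This is only a lower bound; the true E[α(G)] may be larger.)

E[α(G)] ≥ 379/8 ≈ 47.3750.


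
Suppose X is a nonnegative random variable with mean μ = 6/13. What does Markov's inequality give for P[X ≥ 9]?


μ = E[X] = 6/13, a = 9.
Markov: P[X ≥ 9] ≤ μ/a = (6/13)/9 = 2/39.
Numerically: ≈ 0.0513.
(Since a = 9 > μ = 0.4615, the bound 2/39 is < 1 and informative.)

P[X ≥ 9] ≤ 2/39 ≈ 0.0513.


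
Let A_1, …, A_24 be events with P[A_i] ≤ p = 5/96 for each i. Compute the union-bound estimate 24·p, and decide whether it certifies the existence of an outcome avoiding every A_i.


Union bound: P[∪_{i=1}^{24} A_i] ≤ Σ_i P[A_i] ≤ 24·p = 24·(5/96) = 5/4.
Numerically: 5/4 ≈ 1.250000.
Is 5/4 < 1? NO.
Since the bound 5/4 is ≥ 1, the union bound is uninformative here; it does NOT by itself certify existence.

24·p = 5/4 ≈ 1.250000; existence NOT certified by the union bound.


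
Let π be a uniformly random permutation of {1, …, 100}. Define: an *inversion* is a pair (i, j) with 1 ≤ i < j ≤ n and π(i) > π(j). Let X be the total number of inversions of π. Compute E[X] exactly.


Write X = Σ X_I over the C(100, 2) = 4950 pairs i < j, with X_I the indicator of one inversion.
There are 4950 indicators.
For each fixed pair i < j, the values π(i) and π(j) are two distinct elements of {1, …, 100} in uniformly random order; by symmetry P[π(i) > π(j)] = 1/2.
By linearity: E[X] = 4950 · (1/2) = C(100, 2) · (1/2) = 4950/2 = 2475 ≈ 2475.00000.

E[X] = 2475 = 2475.00000.


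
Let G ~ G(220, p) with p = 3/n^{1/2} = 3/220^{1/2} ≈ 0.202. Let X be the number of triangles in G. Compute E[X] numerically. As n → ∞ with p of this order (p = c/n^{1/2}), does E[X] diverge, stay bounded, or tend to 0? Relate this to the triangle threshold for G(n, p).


Number of potential triangles: C(220, 3) = 1750540.
Each occurs with probability p³ ≈ (0.202)³ ≈ 8.27427e-03.
By linearity: E[X] = C(220, 3)·p³ ≈ 1750540 · 8.27427e-03 ≈ 14484.442.
Since α = 1/2 < 1, p = c/n^{1/2} ≫ 1/n is above the triangle threshold p ~ 1/n. Asymptotically E[X] ~ (c³/6)·n^{3(1−α)} = (3³/6)·n^{1.5} → ∞; triangles are abundant w.h.p.

E[X] ≈ 14484.442; in regime p = Θ(1/n^{1/2}) E[X] diverges (above the triangle threshold p ~ 1/n).


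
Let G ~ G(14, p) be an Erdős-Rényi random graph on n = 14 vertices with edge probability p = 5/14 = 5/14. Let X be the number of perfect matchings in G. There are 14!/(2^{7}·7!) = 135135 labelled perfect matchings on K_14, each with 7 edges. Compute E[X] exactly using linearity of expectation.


K_14 has 14!/(2^{7}·7!) = 135135 labelled perfect matchings.
For each such perfect matching H, let X_H = 1 if all 7 edges of H are present in G. Then P[X_H = 1] = p^{7} = (5/14)^{7} = 78125/105413504.
Summing the indicators: E[X] = Σ_H E[X_H] = 135135 · p^{7} = 135135 · 78125/105413504 = 1508203125/15059072.
Numerically: E[X] ≈ 100.

E[X] = 135135 · (5/14)^{7} = 1508203125/15059072 ≈ 100.


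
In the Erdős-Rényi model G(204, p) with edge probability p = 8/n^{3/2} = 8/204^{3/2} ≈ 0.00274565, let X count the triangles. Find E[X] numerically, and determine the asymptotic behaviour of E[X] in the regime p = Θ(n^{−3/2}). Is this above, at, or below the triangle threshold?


Number of potential triangles: C(204, 3) = 1394204.
Each occurs with probability p³ ≈ (0.00274565)³ ≈ 2.06982776e-08.
By linearity: E[X] = C(204, 3)·p³ ≈ 1394204 · 2.06982776e-08 ≈ 0.028858.
Since α = 3/2 > 1, p = c/n^{3/2} = o(1/n) is below the triangle threshold p ~ 1/n. Asymptotically E[X] ~ (c³/6)·n^{3(1−α)} = (8³/6)·n^{-1.5} → 0, so by Markov's inequality G has no triangles w.h.p.

E[X] ≈ 0.028858; in regime p = Θ(1/n^{3/2}) E[X] tends to 0 (below the triangle threshold p ~ 1/n).


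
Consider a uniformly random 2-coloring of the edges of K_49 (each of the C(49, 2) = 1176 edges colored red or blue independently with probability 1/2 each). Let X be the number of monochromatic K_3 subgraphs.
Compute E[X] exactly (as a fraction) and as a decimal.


Let X = Σ_S X_S over the C(49, 3) = 18424 subsets S of size 3, where X_S = 1 if the K_3 on S is monochromatic.
For a fixed S, the K_3 on S has C(3, 2) = 3 edges. P[all 3 edges red] = (1/2)^3, and likewise for blue, so P[monochromatic] = 2·(1/2)^3 = 2^{1 − 3} = 1/4.
By linearity of expectation: E[X] = C(49, 3) · 2^{1 − 3} = 18424 · 1/4 = 4606.
Numerically: E[X] ≈ 4606.000000.

E[X] = C(49,3)·2^(1−C(3,2)) = 4606 ≈ 4606.000000.


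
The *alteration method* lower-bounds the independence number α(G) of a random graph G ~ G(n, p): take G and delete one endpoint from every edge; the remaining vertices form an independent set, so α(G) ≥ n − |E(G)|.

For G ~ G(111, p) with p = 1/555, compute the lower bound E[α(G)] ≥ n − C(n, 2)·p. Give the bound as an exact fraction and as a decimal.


E[|E(G)|] = C(111, 2)·p = 6105 · (1/555) = 11.
E[α(G)] ≥ n − E[|E(G)|] = 111 − 11 = 100.
Numerically: ≈ 100.0000.
(This is only a lower bound; the true E[α(G)] may be larger.)

E[α(G)] ≥ 100 ≈ 100.0000.


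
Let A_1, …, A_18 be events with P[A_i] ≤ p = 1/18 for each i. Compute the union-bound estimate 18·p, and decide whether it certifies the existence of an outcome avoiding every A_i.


Union bound: P[∪_{i=1}^{18} A_i] ≤ Σ_i P[A_i] ≤ 18·p = 18·(1/18) = 1.
Numerically: 1 ≈ 1.000.
Is 1 < 1? NO.
Since the bound 1 is ≥ 1, the union bound is uninformative here; it does NOT by itself certify existence.

18·p = 1 ≈ 1.000; existence NOT certified by the union bound.


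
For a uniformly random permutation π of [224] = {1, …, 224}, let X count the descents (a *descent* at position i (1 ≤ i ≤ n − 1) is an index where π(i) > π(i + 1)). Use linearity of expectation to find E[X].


Write X = Σ X_I over i = 1, …, 223, with X_I the indicator of one descent.
There are 223 indicators.
For each fixed i, the pair (π(i), π(i+1)) is a uniformly random ordered pair of distinct values from {1, …, 224}; by symmetry P[π(i) > π(i+1)] = 1/2.
By linearity: E[X] = 223 · (1/2) = (224 − 1) · (1/2) = 223/2 ≈ 111.500.

E[X] = 223/2 = 111.500.


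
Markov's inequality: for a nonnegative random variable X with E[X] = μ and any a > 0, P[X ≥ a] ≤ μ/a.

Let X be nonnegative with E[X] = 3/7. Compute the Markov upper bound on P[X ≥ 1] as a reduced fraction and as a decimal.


μ = E[X] = 3/7, a = 1.
Markov: P[X ≥ 1] ≤ μ/a = (3/7)/1 = 3/7.
Numerically: ≈ 0.42857.
(Since a = 1 > μ = 0.42857, the bound 3/7 is < 1 and informative.)

P[X ≥ 1] ≤ 3/7 ≈ 0.42857.


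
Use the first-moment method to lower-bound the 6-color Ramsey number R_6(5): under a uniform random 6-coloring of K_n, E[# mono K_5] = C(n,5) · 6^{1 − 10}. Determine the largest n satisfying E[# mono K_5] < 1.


We need C(n, 5) · 6^{1 − 10} < 1, i.e. C(n, 5) < 6^{10 − 1} = 10077696.
Check values of n near the boundary:
  n = 63: C(63, 5) = 7028847; 7028847 < 10077696? YES
  n = 64: C(64, 5) = 7624512; 7624512 < 10077696? YES
  n = 65: C(65, 5) = 8259888; 8259888 < 10077696? YES
  n = 66: C(66, 5) = 8936928; 8936928 < 10077696? YES
  n = 67: C(67, 5) = 9657648; 9657648 < 10077696? YES
  n = 68: C(68, 5) = 10424128; 10424128 < 10077696? NO
  n = 69: C(69, 5) = 11238513; 11238513 < 10077696? NO
  n = 70: C(70, 5) = 12103014; 12103014 < 10077696? NO
The largest n with C(n, 5) < 10077696 is n = 67 (where E[X] = 67067/69984 ≈ 0.9583190). Hence R_6(5) > 67, i.e. R_6(5) ≥ 68.

Largest n = 67; hence R_6(5) > 67.
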